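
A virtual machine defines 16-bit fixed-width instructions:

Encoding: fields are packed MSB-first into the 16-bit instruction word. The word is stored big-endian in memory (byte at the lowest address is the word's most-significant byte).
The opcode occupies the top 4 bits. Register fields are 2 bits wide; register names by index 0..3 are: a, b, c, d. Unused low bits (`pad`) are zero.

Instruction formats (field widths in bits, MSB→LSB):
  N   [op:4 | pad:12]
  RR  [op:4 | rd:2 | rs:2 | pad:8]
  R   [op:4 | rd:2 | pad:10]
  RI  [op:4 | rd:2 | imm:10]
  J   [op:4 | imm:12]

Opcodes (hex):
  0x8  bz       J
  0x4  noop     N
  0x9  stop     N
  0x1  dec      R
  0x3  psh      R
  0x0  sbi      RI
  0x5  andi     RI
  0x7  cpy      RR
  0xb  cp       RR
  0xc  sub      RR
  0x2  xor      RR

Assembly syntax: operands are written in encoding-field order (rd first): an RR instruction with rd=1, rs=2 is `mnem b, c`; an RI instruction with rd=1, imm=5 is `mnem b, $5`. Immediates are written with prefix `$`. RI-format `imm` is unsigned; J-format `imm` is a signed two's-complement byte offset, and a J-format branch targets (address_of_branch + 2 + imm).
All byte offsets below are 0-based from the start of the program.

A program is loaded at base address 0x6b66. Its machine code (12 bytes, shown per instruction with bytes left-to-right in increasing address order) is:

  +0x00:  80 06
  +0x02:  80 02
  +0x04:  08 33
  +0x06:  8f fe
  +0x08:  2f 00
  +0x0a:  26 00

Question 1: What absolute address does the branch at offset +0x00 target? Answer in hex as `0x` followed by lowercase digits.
0x6b6e

off 0x00: read 80 06 as big → 0x8006
  opcode bits[15:12]=0x8: bz/J
  [11:0] imm=6 = $6
  target = base 0x6b66 + off 0x00 + 2 + imm 6 = 0x6b6e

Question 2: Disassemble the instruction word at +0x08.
[08] 2f 00 → 0x2f00
  top 4b → 0x2 → xor [RR]
  rd@[11:10]=0x3 ⇒ d
  rs@[9:8]=0x3 ⇒ d

xor d, d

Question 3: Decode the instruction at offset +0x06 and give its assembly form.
@+06  big-endian(8f fe) = 0x8ffe
  top 4b → 0x8 → bz [J]
  imm: (w>>0)&0xfff=0xffe (s12→-2) → $-2

bz $-2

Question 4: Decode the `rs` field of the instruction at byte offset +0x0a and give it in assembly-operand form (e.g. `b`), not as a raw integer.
+0x0a: 26 00 ⇒ word 0x2600 (big)
  opcode bits[15:12]=0x2: xor/RR
  [11:10] rd=1 = b
  [9:8] rs=2 = c

c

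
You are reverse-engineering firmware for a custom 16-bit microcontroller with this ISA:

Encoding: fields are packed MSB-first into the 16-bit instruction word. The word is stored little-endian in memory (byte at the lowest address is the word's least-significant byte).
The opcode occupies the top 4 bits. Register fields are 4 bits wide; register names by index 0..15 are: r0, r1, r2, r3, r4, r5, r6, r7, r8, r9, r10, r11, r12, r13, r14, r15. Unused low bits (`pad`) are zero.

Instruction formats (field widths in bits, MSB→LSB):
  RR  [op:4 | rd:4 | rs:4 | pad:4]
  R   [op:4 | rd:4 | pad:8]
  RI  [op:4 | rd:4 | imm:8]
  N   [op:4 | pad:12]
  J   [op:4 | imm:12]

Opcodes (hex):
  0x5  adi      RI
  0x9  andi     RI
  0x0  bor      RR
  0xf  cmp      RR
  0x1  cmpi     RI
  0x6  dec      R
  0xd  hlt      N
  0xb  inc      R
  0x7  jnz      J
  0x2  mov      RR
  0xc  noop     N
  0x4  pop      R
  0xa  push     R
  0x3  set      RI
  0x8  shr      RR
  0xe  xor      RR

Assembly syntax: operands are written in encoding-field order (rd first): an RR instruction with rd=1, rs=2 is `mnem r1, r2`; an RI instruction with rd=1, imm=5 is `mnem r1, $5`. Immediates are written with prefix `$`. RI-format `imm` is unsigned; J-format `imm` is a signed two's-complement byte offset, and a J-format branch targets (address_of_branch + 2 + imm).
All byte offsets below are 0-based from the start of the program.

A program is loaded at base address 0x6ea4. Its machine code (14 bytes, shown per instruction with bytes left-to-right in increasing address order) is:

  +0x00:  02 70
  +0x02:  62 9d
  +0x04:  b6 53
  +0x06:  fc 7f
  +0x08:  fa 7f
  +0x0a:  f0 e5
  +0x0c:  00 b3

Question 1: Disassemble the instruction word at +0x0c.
inc r3

off 0x0c: read 00 b3 as little → 0xb300
  top 4b → 0xb → inc [R]
  [11:8] rd=3 = r3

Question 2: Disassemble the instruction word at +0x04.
adi r3, $182

off 0x04: read b6 53 as little → 0x53b6
  op=0x53b6>>12=0x5 ⇒ adi (RI)
  rd: (w>>8)&0xf=0x3 → r3
  imm: (w>>0)&0xff=0xb6 → $182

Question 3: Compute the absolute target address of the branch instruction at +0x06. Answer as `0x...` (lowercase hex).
off 0x06: read fc 7f as little → 0x7ffc
  opcode bits[15:12]=0x7: jnz/J
  imm@[11:0]=0xffc (s12→-4) ⇒ $-4
  target = base 0x6ea4 + off 0x06 + 2 + imm -4 = 0x6ea8

0x6ea8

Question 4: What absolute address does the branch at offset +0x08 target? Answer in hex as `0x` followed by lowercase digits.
@+08  little-endian(fa 7f) = 0x7ffa
  top 4b → 0x7 → jnz [J]
  imm: (w>>0)&0xfff=0xffa (s12→-6) → $-6
  target = base 0x6ea4 + off 0x08 + 2 + imm -6 = 0x6ea8

0x6ea8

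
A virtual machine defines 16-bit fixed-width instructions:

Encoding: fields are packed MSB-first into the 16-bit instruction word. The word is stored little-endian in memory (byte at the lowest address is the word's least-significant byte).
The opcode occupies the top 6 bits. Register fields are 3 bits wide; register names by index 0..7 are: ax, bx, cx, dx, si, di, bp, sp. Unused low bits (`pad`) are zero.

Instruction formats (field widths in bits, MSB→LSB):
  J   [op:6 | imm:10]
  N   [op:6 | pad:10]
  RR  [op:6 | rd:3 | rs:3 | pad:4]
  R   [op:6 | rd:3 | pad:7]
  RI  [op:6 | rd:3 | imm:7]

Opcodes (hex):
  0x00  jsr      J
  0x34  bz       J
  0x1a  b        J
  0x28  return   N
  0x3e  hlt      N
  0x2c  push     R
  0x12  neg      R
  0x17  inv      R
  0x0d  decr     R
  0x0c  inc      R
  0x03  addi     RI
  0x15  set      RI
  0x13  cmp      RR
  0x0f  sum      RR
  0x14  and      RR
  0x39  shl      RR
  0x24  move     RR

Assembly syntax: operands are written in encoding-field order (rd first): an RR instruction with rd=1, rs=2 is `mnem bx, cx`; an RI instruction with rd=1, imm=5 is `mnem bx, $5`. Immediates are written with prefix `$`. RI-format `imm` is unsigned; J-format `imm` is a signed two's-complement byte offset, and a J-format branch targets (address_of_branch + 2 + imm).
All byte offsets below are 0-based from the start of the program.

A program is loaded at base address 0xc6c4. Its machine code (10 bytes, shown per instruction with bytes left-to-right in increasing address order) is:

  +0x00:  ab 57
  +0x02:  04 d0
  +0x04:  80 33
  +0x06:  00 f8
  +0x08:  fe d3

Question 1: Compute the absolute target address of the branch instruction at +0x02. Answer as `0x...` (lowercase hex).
0xc6cc

@+02  little-endian(04 d0) = 0xd004
  opcode bits[15:10]=0x34: bz/J
  [9:0] imm=4 = $4
  target = base 0xc6c4 + off 0x02 + 2 + imm 4 = 0xc6cc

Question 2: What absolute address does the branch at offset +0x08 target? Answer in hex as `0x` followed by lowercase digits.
[08] fe d3 → 0xd3fe
  opcode bits[15:10]=0x34: bz/J
  [9:0] imm=1022 (s10→-2) = $-2
  target = base 0xc6c4 + off 0x08 + 2 + imm -2 = 0xc6cc

0xc6cc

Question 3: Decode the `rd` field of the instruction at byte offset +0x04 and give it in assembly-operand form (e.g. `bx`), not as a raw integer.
sp

[04] 80 33 → 0x3380
  opcode bits[15:10]=0xc: inc/R
  [9:7] rd=7 = sp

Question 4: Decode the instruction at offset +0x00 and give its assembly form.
set sp, $43

+0x00: ab 57 ⇒ word 0x57ab (little)
  opcode bits[15:10]=0x15: set/RI
  [9:7] rd=7 = sp
  [6:0] imm=43 = $43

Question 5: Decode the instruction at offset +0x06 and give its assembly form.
hlt

+0x06: 00 f8 ⇒ word 0xf800 (little)
  op=0xf800>>10=0x3e ⇒ hlt (N)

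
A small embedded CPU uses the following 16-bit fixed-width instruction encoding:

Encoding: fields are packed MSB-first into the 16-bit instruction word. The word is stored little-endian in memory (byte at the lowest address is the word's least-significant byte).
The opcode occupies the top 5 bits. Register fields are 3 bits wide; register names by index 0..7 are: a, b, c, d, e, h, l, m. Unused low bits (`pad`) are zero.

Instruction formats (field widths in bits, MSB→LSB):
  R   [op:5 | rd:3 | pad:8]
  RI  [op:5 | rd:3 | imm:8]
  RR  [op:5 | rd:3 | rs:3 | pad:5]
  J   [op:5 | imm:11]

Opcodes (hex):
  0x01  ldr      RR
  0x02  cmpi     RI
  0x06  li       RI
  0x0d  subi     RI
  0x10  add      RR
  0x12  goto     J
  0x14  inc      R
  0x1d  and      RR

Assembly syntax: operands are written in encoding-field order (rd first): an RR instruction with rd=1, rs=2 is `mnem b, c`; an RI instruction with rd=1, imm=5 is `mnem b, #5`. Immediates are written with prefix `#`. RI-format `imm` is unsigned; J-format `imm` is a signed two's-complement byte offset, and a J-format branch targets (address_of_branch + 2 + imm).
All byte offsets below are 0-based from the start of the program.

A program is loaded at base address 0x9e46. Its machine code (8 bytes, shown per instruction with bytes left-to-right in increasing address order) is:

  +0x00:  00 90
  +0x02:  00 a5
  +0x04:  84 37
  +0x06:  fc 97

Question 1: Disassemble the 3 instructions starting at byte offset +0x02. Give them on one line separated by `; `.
[02] 00 a5 → 0xa500
  top 5b → 0x14 → inc [R]
  [10:8] rd=5 = h
[04] 84 37 → 0x3784
  top 5b → 0x6 → li [RI]
  [10:8] rd=7 = m
  [7:0] imm=132 = #132
[06] fc 97 → 0x97fc
  top 5b → 0x12 → goto [J]
  [10:0] imm=2044 (s11→-4) = #-4

inc h; li m, #132; goto #-4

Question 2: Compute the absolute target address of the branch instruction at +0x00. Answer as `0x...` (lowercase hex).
off 0x00: read 00 90 as little → 0x9000
  opcode bits[15:11]=0x12: goto/J
  [10:0] imm=0 = #0
  target = base 0x9e46 + off 0x00 + 2 + imm 0 = 0x9e48

0x9e48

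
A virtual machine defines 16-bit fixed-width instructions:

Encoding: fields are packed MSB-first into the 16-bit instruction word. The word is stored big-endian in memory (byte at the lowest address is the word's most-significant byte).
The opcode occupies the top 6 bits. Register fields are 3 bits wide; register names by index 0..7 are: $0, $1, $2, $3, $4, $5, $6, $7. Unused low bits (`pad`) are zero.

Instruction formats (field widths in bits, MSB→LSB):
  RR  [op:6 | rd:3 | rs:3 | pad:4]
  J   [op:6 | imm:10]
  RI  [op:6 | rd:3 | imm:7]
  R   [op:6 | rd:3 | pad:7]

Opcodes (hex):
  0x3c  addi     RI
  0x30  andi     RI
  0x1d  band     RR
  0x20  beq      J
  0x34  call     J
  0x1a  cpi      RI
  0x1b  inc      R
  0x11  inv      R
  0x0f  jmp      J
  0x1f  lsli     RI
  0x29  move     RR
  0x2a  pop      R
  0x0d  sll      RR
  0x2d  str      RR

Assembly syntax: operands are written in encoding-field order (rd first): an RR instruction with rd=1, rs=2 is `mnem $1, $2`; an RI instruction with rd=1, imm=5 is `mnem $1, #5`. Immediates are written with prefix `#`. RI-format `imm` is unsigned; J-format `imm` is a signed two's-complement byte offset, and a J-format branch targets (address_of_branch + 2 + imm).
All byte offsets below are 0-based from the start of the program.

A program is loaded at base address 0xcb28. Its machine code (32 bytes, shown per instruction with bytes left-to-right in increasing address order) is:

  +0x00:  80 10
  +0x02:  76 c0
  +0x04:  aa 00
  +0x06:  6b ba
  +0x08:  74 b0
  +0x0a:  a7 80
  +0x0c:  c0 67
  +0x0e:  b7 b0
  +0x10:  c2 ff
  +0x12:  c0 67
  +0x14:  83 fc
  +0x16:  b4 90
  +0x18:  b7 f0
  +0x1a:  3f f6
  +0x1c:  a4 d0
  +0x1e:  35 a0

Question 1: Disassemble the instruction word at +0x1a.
@+1a  big-endian(3f f6) = 0x3ff6
  opcode bits[15:10]=0xf: jmp/J
  imm@[9:0]=0x3f6 (s10→-10) ⇒ #-10

jmp #-10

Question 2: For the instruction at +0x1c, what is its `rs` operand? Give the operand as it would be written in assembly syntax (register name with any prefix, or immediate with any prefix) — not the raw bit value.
@+1c  big-endian(a4 d0) = 0xa4d0
  op=0xa4d0>>10=0x29 ⇒ move (RR)
  [9:7] rd=1 = $1
  [6:4] rs=5 = $5

$5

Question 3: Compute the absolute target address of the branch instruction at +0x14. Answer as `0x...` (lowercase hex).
+0x14: 83 fc ⇒ word 0x83fc (big)
  op=0x83fc>>10=0x20 ⇒ beq (J)
  [9:0] imm=1020 (s10→-4) = #-4
  target = base 0xcb28 + off 0x14 + 2 + imm -4 = 0xcb3a

0xcb3a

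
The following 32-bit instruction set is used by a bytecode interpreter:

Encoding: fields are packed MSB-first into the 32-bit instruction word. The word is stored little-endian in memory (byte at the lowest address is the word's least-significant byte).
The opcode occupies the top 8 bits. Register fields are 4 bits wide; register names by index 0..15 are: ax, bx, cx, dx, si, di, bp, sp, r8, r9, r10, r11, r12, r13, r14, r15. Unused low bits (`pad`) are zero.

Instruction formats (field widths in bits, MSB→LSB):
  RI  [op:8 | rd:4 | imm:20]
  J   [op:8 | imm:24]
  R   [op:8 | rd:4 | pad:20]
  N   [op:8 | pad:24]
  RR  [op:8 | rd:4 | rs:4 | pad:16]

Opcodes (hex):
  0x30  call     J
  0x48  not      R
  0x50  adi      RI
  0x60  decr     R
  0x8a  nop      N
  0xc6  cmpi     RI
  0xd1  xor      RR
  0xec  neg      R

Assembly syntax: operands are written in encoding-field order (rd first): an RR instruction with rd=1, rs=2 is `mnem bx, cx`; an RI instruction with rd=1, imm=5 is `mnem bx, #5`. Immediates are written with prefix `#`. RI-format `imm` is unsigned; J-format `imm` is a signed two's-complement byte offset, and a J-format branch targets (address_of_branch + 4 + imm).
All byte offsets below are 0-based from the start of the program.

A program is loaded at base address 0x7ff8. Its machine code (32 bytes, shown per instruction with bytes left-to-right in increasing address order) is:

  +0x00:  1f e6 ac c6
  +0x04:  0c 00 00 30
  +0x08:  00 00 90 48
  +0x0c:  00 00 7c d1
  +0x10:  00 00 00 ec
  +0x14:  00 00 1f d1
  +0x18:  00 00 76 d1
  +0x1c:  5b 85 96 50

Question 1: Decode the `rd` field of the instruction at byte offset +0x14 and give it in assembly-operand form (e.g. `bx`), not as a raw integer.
@+14  little-endian(00 00 1f d1) = 0xd11f0000
  op=0xd11f0000>>24=0xd1 ⇒ xor (RR)
  rd@[23:20]=0x1 ⇒ bx
  rs@[19:16]=0xf ⇒ r15

bx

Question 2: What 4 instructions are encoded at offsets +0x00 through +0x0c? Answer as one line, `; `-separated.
cmpi r10, #845343; call #12; not r9; xor sp, r12

[00] 1f e6 ac c6 → 0xc6ace61f
  top 8b → 0xc6 → cmpi [RI]
  rd@[23:20]=0xa ⇒ r10
  imm@[19:0]=0xce61f ⇒ #845343
[04] 0c 00 00 30 → 0x3000000c
  top 8b → 0x30 → call [J]
  imm@[23:0]=0xc ⇒ #12
[08] 00 00 90 48 → 0x48900000
  top 8b → 0x48 → not [R]
  rd@[23:20]=0x9 ⇒ r9
[0c] 00 00 7c d1 → 0xd17c0000
  top 8b → 0xd1 → xor [RR]
  rd@[23:20]=0x7 ⇒ sp
  rs@[19:16]=0xc ⇒ r12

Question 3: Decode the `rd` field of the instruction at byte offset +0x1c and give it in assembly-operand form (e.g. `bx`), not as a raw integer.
off 0x1c: read 5b 85 96 50 as little → 0x5096855b
  top 8b → 0x50 → adi [RI]
  rd: (w>>20)&0xf=0x9 → r9
  imm: (w>>0)&0xfffff=0x6855b → #427355

r9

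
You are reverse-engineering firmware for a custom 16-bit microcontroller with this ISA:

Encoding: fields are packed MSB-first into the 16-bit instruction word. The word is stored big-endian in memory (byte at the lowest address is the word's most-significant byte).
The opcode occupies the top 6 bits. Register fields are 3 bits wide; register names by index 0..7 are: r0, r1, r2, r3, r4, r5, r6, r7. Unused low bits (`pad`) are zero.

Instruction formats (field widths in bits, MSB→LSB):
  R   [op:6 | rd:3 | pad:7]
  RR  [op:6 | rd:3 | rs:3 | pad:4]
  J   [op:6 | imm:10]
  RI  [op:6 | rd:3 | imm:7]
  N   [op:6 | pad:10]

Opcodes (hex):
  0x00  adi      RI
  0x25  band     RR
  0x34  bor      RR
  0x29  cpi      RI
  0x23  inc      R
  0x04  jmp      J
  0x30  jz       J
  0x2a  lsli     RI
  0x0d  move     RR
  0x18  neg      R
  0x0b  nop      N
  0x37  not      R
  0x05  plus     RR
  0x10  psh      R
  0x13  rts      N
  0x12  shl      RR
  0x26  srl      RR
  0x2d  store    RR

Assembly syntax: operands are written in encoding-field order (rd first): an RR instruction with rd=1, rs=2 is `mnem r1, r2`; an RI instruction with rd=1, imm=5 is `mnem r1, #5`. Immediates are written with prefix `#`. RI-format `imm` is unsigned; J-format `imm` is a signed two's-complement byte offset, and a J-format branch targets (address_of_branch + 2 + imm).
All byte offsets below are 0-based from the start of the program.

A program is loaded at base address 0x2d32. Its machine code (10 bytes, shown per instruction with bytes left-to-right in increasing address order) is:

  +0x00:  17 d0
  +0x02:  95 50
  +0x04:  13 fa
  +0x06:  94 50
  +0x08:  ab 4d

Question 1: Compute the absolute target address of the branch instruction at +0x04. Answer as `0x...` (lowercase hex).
0x2d32

@+04  big-endian(13 fa) = 0x13fa
  op=0x13fa>>10=0x4 ⇒ jmp (J)
  imm@[9:0]=0x3fa (s10→-6) ⇒ #-6
  target = base 0x2d32 + off 0x04 + 2 + imm -6 = 0x2d32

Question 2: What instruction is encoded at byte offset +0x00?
@+00  big-endian(17 d0) = 0x17d0
  opcode bits[15:10]=0x5: plus/RR
  [9:7] rd=7 = r7
  [6:4] rs=5 = r5

plus r7, r5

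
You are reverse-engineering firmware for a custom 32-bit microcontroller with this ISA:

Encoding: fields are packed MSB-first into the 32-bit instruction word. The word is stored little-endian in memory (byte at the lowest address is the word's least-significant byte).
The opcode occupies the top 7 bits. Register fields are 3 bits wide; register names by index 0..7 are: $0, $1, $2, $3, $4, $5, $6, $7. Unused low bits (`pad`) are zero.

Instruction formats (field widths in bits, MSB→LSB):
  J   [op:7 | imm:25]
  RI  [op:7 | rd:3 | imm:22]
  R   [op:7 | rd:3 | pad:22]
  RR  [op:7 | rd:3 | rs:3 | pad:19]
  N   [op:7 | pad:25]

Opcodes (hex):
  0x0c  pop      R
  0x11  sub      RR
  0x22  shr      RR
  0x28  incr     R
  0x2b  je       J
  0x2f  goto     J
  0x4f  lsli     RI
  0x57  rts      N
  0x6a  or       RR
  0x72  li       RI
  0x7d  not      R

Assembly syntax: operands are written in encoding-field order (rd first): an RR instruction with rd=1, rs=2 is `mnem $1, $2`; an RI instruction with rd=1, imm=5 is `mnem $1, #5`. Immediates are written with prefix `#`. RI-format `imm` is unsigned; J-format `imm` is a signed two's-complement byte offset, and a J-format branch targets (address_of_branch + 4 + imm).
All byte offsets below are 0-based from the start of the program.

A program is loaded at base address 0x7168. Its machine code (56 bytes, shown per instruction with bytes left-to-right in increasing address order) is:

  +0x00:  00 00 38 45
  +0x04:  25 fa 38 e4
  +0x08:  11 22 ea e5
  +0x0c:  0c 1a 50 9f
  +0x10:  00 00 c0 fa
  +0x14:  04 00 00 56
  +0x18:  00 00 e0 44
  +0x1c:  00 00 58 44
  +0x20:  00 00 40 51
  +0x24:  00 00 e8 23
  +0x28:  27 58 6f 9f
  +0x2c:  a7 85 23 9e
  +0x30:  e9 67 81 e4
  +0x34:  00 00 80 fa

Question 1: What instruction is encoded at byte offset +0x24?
off 0x24: read 00 00 e8 23 as little → 0x23e80000
  op=0x23e80000>>25=0x11 ⇒ sub (RR)
  [24:22] rd=7 = $7
  [21:19] rs=5 = $5

sub $7, $5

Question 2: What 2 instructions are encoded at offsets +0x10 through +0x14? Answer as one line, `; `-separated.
off 0x10: read 00 00 c0 fa as little → 0xfac00000
  top 7b → 0x7d → not [R]
  rd: (w>>22)&0x7=0x3 → $3
off 0x14: read 04 00 00 56 as little → 0x56000004
  top 7b → 0x2b → je [J]
  imm: (w>>0)&0x1ffffff=0x4 → #4

not $3; je #4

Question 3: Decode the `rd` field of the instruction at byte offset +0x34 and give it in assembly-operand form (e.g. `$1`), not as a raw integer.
$2

off 0x34: read 00 00 80 fa as little → 0xfa800000
  op=0xfa800000>>25=0x7d ⇒ not (R)
  rd@[24:22]=0x2 ⇒ $2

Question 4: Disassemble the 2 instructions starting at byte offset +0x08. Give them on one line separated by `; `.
@+08  little-endian(11 22 ea e5) = 0xe5ea2211
  op=0xe5ea2211>>25=0x72 ⇒ li (RI)
  [24:22] rd=7 = $7
  [21:0] imm=2761233 = #2761233
@+0c  little-endian(0c 1a 50 9f) = 0x9f501a0c
  op=0x9f501a0c>>25=0x4f ⇒ lsli (RI)
  [24:22] rd=5 = $5
  [21:0] imm=1055244 = #1055244

li $7, #2761233; lsli $5, #1055244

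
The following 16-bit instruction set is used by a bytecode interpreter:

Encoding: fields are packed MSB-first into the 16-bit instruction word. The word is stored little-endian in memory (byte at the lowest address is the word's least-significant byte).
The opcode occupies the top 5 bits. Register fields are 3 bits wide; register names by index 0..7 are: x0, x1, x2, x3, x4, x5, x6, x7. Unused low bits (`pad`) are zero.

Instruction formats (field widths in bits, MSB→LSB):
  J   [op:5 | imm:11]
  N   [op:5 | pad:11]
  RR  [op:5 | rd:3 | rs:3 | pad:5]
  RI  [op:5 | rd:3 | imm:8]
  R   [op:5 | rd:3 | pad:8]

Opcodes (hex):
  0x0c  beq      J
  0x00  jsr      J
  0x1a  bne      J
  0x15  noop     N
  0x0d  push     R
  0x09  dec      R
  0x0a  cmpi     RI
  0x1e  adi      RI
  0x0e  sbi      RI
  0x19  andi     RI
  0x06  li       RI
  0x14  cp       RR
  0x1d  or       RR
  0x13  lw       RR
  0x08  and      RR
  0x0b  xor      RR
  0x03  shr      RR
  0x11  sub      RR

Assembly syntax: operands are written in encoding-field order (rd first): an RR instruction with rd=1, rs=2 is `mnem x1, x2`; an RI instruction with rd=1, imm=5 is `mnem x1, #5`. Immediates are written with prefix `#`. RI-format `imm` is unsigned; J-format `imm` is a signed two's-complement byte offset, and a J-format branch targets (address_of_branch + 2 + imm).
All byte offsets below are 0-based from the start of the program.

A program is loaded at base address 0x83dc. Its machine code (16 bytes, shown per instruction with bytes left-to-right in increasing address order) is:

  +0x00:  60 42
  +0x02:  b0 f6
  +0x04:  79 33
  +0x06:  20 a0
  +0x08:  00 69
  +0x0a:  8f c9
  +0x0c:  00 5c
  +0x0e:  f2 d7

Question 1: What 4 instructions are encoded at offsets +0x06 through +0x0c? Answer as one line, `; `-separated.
cp x0, x1; push x1; andi x1, #143; xor x4, x0

@+06  little-endian(20 a0) = 0xa020
  top 5b → 0x14 → cp [RR]
  rd@[10:8]=0x0 ⇒ x0
  rs@[7:5]=0x1 ⇒ x1
@+08  little-endian(00 69) = 0x6900
  top 5b → 0xd → push [R]
  rd@[10:8]=0x1 ⇒ x1
@+0a  little-endian(8f c9) = 0xc98f
  top 5b → 0x19 → andi [RI]
  rd@[10:8]=0x1 ⇒ x1
  imm@[7:0]=0x8f ⇒ #143
@+0c  little-endian(00 5c) = 0x5c00
  top 5b → 0xb → xor [RR]
  rd@[10:8]=0x4 ⇒ x4
  rs@[7:5]=0x0 ⇒ x0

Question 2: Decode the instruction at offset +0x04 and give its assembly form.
[04] 79 33 → 0x3379
  op=0x3379>>11=0x6 ⇒ li (RI)
  rd: (w>>8)&0x7=0x3 → x3
  imm: (w>>0)&0xff=0x79 → #121

li x3, #121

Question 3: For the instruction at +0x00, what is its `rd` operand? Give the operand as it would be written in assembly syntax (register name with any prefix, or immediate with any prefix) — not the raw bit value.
+0x00: 60 42 ⇒ word 0x4260 (little)
  op=0x4260>>11=0x8 ⇒ and (RR)
  [10:8] rd=2 = x2
  [7:5] rs=3 = x3

x2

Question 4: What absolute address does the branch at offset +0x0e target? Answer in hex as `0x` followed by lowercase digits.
off 0x0e: read f2 d7 as little → 0xd7f2
  op=0xd7f2>>11=0x1a ⇒ bne (J)
  imm: (w>>0)&0x7ff=0x7f2 (s11→-14) → #-14
  target = base 0x83dc + off 0x0e + 2 + imm -14 = 0x83de

0x83de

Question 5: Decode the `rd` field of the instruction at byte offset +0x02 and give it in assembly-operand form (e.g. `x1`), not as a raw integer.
x6

+0x02: b0 f6 ⇒ word 0xf6b0 (little)
  op=0xf6b0>>11=0x1e ⇒ adi (RI)
  rd@[10:8]=0x6 ⇒ x6
  imm@[7:0]=0xb0 ⇒ #176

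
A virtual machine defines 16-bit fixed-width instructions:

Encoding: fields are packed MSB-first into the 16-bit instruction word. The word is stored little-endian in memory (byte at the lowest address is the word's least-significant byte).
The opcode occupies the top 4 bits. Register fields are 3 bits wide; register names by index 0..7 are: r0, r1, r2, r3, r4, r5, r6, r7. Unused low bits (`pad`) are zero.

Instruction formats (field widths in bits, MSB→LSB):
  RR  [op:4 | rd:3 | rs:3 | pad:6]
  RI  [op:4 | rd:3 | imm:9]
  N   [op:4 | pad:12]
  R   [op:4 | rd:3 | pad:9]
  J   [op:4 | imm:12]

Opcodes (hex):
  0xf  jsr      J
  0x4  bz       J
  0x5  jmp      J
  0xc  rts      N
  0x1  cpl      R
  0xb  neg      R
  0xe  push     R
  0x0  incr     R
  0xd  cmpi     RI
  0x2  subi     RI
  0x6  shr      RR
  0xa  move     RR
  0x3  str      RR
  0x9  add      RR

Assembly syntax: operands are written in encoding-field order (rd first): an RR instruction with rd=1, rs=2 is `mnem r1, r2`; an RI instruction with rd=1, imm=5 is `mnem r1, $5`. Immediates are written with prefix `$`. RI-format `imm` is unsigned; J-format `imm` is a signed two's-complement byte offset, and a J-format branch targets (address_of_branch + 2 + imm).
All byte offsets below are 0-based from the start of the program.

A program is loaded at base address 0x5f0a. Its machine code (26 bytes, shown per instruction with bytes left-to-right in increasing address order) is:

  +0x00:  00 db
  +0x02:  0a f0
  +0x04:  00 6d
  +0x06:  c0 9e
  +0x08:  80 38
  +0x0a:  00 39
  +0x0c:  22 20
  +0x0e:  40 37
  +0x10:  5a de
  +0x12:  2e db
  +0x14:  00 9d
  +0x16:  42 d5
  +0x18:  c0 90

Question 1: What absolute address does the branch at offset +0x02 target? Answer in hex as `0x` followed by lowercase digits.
0x5f18

[02] 0a f0 → 0xf00a
  opcode bits[15:12]=0xf: jsr/J
  [11:0] imm=10 = $10
  target = base 0x5f0a + off 0x02 + 2 + imm 10 = 0x5f18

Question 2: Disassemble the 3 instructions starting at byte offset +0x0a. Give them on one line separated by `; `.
str r4, r4; subi r0, $34; str r3, r5

@+0a  little-endian(00 39) = 0x3900
  top 4b → 0x3 → str [RR]
  rd@[11:9]=0x4 ⇒ r4
  rs@[8:6]=0x4 ⇒ r4
@+0c  little-endian(22 20) = 0x2022
  top 4b → 0x2 → subi [RI]
  rd@[11:9]=0x0 ⇒ r0
  imm@[8:0]=0x22 ⇒ $34
@+0e  little-endian(40 37) = 0x3740
  top 4b → 0x3 → str [RR]
  rd@[11:9]=0x3 ⇒ r3
  rs@[8:6]=0x5 ⇒ r5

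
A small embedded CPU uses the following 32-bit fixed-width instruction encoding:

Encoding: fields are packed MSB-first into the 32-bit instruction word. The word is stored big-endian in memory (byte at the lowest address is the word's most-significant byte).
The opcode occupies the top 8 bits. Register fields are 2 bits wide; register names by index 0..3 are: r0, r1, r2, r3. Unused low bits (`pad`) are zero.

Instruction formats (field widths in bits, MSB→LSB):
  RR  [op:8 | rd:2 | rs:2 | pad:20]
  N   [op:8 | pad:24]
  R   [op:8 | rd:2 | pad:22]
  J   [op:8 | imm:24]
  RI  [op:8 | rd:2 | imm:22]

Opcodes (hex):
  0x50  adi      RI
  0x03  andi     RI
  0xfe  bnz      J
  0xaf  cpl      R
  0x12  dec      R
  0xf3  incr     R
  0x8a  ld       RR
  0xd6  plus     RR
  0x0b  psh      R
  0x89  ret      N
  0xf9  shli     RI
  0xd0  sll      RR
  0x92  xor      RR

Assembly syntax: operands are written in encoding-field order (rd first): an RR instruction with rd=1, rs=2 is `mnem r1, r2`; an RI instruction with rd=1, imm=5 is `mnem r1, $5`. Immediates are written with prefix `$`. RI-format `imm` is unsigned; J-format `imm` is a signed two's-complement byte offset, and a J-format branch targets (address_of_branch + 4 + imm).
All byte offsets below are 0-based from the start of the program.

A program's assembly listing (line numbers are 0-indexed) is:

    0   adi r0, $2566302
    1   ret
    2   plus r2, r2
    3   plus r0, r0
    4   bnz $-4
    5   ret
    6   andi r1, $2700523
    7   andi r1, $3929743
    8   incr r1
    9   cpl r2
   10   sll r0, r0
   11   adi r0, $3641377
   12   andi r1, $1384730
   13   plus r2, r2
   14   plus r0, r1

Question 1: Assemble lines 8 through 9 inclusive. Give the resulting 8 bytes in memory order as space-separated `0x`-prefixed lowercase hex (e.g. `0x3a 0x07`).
8. incr fields op=0xf3:8|rd=1:2|pad=0:22 → word f3400000h → f3 40 00 00
9. cpl fields op=0xaf:8|rd=2:2|pad=0:22 → word af800000h → af 80 00 00

0xf3 0x40 0x00 0x00 0xaf 0x80 0x00 0x00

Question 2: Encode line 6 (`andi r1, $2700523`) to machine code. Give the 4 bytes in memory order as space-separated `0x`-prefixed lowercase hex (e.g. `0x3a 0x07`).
0x03 0x69 0x34 0xeb

L6: andi op=0x3:8|rd=1:2|imm=2700523:22 ⇒ 0x036934eb ⇒ big 03 69 34 eb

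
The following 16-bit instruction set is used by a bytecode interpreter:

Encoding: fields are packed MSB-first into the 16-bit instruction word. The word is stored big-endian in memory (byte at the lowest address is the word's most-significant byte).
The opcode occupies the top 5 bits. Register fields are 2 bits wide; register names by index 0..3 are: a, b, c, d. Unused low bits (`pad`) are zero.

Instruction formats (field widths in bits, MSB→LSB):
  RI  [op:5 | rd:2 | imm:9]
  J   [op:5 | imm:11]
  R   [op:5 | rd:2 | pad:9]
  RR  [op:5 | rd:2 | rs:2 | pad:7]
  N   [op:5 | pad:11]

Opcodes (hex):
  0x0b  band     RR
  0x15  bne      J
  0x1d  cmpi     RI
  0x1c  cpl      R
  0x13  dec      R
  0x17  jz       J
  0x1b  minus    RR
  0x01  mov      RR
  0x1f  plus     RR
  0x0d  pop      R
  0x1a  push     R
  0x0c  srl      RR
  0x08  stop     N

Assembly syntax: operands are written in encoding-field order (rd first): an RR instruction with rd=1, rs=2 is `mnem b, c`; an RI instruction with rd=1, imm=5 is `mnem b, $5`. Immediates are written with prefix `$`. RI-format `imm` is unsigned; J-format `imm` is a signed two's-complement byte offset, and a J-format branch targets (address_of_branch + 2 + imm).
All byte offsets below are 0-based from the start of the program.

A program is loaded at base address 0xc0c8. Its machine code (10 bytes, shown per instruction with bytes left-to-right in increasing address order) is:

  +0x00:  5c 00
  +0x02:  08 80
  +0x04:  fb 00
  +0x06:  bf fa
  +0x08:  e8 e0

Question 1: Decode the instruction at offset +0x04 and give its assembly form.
plus b, c

+0x04: fb 00 ⇒ word 0xfb00 (big)
  top 5b → 0x1f → plus [RR]
  rd@[10:9]=0x1 ⇒ b
  rs@[8:7]=0x2 ⇒ c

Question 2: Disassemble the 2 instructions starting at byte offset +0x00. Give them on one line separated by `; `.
band c, a; mov a, b

@+00  big-endian(5c 00) = 0x5c00
  opcode bits[15:11]=0xb: band/RR
  [10:9] rd=2 = c
  [8:7] rs=0 = a
@+02  big-endian(08 80) = 0x0880
  opcode bits[15:11]=0x1: mov/RR
  [10:9] rd=0 = a
  [8:7] rs=1 = b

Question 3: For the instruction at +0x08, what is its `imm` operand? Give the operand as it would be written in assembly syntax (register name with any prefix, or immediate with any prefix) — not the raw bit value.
+0x08: e8 e0 ⇒ word 0xe8e0 (big)
  op=0xe8e0>>11=0x1d ⇒ cmpi (RI)
  rd@[10:9]=0x0 ⇒ a
  imm@[8:0]=0xe0 ⇒ $224

$224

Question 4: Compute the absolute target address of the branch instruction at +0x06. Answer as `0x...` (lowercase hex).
0xc0ca

[06] bf fa → 0xbffa
  top 5b → 0x17 → jz [J]
  [10:0] imm=2042 (s11→-6) = $-6
  target = base 0xc0c8 + off 0x06 + 2 + imm -6 = 0xc0ca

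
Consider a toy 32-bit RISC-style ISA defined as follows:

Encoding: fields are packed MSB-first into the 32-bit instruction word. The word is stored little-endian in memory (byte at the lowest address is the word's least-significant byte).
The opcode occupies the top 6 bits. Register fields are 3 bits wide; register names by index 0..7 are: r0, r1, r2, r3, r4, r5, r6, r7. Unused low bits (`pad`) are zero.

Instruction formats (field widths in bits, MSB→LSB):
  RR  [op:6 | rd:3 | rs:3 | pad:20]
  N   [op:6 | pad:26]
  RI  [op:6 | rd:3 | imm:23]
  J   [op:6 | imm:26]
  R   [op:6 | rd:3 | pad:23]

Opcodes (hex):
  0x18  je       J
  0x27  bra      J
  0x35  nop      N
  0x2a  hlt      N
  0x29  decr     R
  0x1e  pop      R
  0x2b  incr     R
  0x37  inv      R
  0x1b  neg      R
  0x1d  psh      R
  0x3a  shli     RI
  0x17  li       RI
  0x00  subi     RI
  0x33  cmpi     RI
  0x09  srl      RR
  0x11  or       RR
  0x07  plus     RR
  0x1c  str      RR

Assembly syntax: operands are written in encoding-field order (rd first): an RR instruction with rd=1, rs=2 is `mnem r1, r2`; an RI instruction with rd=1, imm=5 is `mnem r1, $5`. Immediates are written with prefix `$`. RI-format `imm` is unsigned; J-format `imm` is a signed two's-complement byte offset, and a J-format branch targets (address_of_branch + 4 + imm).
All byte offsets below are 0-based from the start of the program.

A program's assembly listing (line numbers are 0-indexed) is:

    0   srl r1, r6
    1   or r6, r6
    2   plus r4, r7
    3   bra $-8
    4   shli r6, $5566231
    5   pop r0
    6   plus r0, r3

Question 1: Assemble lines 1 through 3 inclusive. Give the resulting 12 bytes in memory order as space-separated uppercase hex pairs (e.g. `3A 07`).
line 1 (or): pack op=0x11:6|rd=6:3|rs=6:3|pad=0:20 = 0x47600000; little→ 00 00 60 47
line 2 (plus): pack op=0x7:6|rd=4:3|rs=7:3|pad=0:20 = 0x1e700000; little→ 00 00 70 1e
line 3 (bra): pack op=0x27:6|imm=-8:26 = 0x9ffffff8; little→ f8 ff ff 9f

00 00 60 47 00 00 70 1E F8 FF FF 9F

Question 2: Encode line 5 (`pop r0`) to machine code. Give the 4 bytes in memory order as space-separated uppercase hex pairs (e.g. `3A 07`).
00 00 00 78

5. pop fields op=0x1e:6|rd=0:3|pad=0:23 → word 78000000h → 00 00 00 78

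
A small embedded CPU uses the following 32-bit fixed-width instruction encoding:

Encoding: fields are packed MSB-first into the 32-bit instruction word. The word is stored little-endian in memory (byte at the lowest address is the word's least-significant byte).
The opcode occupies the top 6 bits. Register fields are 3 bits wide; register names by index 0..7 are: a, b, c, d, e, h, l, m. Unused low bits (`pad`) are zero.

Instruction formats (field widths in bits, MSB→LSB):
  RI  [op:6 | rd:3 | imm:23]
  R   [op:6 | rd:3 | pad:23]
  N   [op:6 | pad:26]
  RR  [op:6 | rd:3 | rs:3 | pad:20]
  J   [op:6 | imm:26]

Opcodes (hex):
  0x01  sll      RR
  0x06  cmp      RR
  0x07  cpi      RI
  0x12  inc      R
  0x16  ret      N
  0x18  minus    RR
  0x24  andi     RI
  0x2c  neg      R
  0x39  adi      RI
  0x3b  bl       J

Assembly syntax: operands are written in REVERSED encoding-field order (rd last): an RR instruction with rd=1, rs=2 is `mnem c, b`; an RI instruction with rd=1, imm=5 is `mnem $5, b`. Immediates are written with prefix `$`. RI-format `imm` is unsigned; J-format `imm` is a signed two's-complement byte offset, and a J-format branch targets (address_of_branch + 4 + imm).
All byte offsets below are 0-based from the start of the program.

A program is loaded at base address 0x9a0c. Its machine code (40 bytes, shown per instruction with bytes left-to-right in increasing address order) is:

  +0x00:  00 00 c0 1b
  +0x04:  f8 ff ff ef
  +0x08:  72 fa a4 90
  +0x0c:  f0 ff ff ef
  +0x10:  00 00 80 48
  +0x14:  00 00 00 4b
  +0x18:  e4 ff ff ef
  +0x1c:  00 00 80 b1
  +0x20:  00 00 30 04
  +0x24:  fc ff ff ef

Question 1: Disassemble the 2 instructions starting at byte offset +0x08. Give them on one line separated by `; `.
andi $2423410, b; bl $-16

+0x08: 72 fa a4 90 ⇒ word 0x90a4fa72 (little)
  top 6b → 0x24 → andi [RI]
  rd@[25:23]=0x1 ⇒ b
  imm@[22:0]=0x24fa72 ⇒ $2423410
+0x0c: f0 ff ff ef ⇒ word 0xeffffff0 (little)
  top 6b → 0x3b → bl [J]
  imm@[25:0]=0x3fffff0 (s26→-16) ⇒ $-16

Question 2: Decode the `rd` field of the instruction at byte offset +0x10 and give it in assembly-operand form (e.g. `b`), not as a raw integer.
b

[10] 00 00 80 48 → 0x48800000
  op=0x48800000>>26=0x12 ⇒ inc (R)
  [25:23] rd=1 = b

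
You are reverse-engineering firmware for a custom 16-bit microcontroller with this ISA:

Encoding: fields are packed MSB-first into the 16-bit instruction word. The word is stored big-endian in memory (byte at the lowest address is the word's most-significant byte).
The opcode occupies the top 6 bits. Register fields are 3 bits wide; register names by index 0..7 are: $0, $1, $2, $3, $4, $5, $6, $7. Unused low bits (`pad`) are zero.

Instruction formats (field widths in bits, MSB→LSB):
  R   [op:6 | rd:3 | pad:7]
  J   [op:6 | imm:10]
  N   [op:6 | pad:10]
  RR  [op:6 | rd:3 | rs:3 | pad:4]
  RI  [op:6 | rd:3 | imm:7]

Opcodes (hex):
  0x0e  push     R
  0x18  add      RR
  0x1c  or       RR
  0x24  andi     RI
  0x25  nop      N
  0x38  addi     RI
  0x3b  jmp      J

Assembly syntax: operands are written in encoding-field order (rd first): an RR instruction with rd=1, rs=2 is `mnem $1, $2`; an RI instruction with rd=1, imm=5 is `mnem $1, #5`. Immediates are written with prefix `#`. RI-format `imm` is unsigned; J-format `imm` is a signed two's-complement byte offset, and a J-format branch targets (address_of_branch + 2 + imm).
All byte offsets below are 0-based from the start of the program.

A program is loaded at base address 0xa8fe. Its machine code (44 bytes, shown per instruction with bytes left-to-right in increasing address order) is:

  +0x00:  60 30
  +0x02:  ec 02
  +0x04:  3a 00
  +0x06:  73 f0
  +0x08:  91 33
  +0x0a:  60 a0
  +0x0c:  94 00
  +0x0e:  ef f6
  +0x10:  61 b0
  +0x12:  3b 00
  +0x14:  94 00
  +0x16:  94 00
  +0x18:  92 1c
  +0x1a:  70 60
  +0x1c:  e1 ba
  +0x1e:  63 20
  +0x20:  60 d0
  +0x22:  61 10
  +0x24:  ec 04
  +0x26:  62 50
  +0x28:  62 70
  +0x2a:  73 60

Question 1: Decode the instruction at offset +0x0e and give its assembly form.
jmp #-10

[0e] ef f6 → 0xeff6
  opcode bits[15:10]=0x3b: jmp/J
  imm@[9:0]=0x3f6 (s10→-10) ⇒ #-10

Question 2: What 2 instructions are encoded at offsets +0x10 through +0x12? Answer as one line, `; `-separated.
add $3, $3; push $6

+0x10: 61 b0 ⇒ word 0x61b0 (big)
  opcode bits[15:10]=0x18: add/RR
  rd@[9:7]=0x3 ⇒ $3
  rs@[6:4]=0x3 ⇒ $3
+0x12: 3b 00 ⇒ word 0x3b00 (big)
  opcode bits[15:10]=0xe: push/R
  rd@[9:7]=0x6 ⇒ $6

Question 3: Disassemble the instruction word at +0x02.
jmp #2

@+02  big-endian(ec 02) = 0xec02
  op=0xec02>>10=0x3b ⇒ jmp (J)
  imm: (w>>0)&0x3ff=0x2 → #2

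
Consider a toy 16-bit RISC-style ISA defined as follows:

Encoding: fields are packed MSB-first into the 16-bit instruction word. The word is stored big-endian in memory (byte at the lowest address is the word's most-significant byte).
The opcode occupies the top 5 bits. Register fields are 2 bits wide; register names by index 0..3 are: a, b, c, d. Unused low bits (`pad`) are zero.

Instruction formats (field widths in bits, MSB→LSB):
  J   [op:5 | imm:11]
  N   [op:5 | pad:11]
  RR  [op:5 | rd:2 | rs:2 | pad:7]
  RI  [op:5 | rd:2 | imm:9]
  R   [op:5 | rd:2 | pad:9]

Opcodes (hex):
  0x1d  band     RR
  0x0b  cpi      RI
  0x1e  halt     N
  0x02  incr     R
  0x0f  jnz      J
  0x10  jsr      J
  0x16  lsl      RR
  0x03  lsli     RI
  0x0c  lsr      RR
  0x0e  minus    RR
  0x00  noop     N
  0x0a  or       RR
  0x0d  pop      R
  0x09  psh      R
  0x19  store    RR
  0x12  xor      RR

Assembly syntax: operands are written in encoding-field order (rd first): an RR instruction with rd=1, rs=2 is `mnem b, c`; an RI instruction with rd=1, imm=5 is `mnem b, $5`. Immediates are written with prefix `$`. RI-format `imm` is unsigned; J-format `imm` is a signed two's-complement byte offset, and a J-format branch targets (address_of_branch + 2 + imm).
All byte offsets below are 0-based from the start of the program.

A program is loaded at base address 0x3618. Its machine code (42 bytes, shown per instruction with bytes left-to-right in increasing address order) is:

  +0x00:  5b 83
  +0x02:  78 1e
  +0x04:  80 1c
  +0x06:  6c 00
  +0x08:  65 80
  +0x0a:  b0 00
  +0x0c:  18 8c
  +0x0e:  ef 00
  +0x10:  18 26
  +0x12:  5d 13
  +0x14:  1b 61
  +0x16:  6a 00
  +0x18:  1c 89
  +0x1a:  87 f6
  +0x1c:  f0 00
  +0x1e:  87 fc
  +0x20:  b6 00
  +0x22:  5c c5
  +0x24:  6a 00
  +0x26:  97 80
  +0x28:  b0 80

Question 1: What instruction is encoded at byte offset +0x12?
cpi c, $275

+0x12: 5d 13 ⇒ word 0x5d13 (big)
  top 5b → 0xb → cpi [RI]
  rd@[10:9]=0x2 ⇒ c
  imm@[8:0]=0x113 ⇒ $275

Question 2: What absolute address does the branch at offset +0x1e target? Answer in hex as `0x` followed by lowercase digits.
0x3634

off 0x1e: read 87 fc as big → 0x87fc
  op=0x87fc>>11=0x10 ⇒ jsr (J)
  imm: (w>>0)&0x7ff=0x7fc (s11→-4) → $-4
  target = base 0x3618 + off 0x1e + 2 + imm -4 = 0x3634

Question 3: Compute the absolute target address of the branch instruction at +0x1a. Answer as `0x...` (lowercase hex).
[1a] 87 f6 → 0x87f6
  top 5b → 0x10 → jsr [J]
  imm@[10:0]=0x7f6 (s11→-10) ⇒ $-10
  target = base 0x3618 + off 0x1a + 2 + imm -10 = 0x362a

0x362a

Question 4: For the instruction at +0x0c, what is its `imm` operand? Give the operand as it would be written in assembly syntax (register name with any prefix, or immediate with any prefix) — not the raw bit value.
[0c] 18 8c → 0x188c
  opcode bits[15:11]=0x3: lsli/RI
  [10:9] rd=0 = a
  [8:0] imm=140 = $140

$140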